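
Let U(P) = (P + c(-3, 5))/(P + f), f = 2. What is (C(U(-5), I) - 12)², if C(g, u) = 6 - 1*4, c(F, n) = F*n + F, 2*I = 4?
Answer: 100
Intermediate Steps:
I = 2 (I = (½)*4 = 2)
c(F, n) = F + F*n
U(P) = (-18 + P)/(2 + P) (U(P) = (P - 3*(1 + 5))/(P + 2) = (P - 3*6)/(2 + P) = (P - 18)/(2 + P) = (-18 + P)/(2 + P))
C(g, u) = 2 (C(g, u) = 6 - 4 = 2)
(C(U(-5), I) - 12)² = (2 - 12)² = (-10)² = 100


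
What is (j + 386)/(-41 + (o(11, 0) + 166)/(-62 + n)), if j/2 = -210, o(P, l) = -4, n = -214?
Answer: 1564/1913 ≈ 0.81756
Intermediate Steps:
j = -420 (j = 2*(-210) = -420)
(j + 386)/(-41 + (o(11, 0) + 166)/(-62 + n)) = (-420 + 386)/(-41 + (-4 + 166)/(-62 - 214)) = -34/(-41 + 162/(-276)) = -34/(-41 + 162*(-1/276)) = -34/(-41 - 27/46) = -34/(-1913/46) = -34*(-46/1913) = 1564/1913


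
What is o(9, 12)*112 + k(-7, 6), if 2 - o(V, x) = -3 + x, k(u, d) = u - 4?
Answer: -795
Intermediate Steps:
k(u, d) = -4 + u
o(V, x) = 5 - x (o(V, x) = 2 - (-3 + x) = 2 + (3 - x) = 5 - x)
o(9, 12)*112 + k(-7, 6) = (5 - 1*12)*112 + (-4 - 7) = (5 - 12)*112 - 11 = -7*112 - 11 = -784 - 11 = -795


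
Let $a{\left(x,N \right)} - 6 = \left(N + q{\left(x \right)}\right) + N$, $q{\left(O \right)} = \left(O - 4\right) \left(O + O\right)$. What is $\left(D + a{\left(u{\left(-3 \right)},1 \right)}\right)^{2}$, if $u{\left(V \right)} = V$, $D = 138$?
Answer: $35344$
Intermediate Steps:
$q{\left(O \right)} = 2 O \left(-4 + O\right)$ ($q{\left(O \right)} = \left(-4 + O\right) 2 O = 2 O \left(-4 + O\right)$)
$a{\left(x,N \right)} = 6 + 2 N + 2 x \left(-4 + x\right)$ ($a{\left(x,N \right)} = 6 + \left(\left(N + 2 x \left(-4 + x\right)\right) + N\right) = 6 + \left(2 N + 2 x \left(-4 + x\right)\right) = 6 + 2 N + 2 x \left(-4 + x\right)$)
$\left(D + a{\left(u{\left(-3 \right)},1 \right)}\right)^{2} = \left(138 + \left(6 + 2 \cdot 1 + 2 \left(-3\right) \left(-4 - 3\right)\right)\right)^{2} = \left(138 + \left(6 + 2 + 2 \left(-3\right) \left(-7\right)\right)\right)^{2} = \left(138 + \left(6 + 2 + 42\right)\right)^{2} = \left(138 + 50\right)^{2} = 188^{2} = 35344$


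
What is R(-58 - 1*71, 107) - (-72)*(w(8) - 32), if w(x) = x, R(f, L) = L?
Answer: -1621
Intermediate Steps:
R(-58 - 1*71, 107) - (-72)*(w(8) - 32) = 107 - (-72)*(8 - 32) = 107 - (-72)*(-24) = 107 - 1*1728 = 107 - 1728 = -1621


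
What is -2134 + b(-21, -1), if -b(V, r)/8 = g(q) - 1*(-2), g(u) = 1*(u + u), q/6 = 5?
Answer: -2630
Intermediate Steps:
q = 30 (q = 6*5 = 30)
g(u) = 2*u (g(u) = 1*(2*u) = 2*u)
b(V, r) = -496 (b(V, r) = -8*(2*30 - 1*(-2)) = -8*(60 + 2) = -8*62 = -496)
-2134 + b(-21, -1) = -2134 - 496 = -2630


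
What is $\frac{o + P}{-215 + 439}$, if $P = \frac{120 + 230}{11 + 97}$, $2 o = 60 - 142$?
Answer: $- \frac{2039}{12096} \approx -0.16857$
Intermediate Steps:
$o = -41$ ($o = \frac{60 - 142}{2} = \frac{1}{2} \left(-82\right) = -41$)
$P = \frac{175}{54}$ ($P = \frac{350}{108} = 350 \cdot \frac{1}{108} = \frac{175}{54} \approx 3.2407$)
$\frac{o + P}{-215 + 439} = \frac{-41 + \frac{175}{54}}{-215 + 439} = - \frac{2039}{54 \cdot 224} = \left(- \frac{2039}{54}\right) \frac{1}{224} = - \frac{2039}{12096}$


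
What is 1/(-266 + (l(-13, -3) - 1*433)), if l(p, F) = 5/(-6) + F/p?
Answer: -78/54569 ≈ -0.0014294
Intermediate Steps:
l(p, F) = -5/6 + F/p (l(p, F) = 5*(-1/6) + F/p = -5/6 + F/p)
1/(-266 + (l(-13, -3) - 1*433)) = 1/(-266 + ((-5/6 - 3/(-13)) - 1*433)) = 1/(-266 + ((-5/6 - 3*(-1/13)) - 433)) = 1/(-266 + ((-5/6 + 3/13) - 433)) = 1/(-266 + (-47/78 - 433)) = 1/(-266 - 33821/78) = 1/(-54569/78) = -78/54569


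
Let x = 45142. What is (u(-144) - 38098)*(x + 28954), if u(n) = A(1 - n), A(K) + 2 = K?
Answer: -2812313680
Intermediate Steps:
A(K) = -2 + K
u(n) = -1 - n (u(n) = -2 + (1 - n) = -1 - n)
(u(-144) - 38098)*(x + 28954) = ((-1 - 1*(-144)) - 38098)*(45142 + 28954) = ((-1 + 144) - 38098)*74096 = (143 - 38098)*74096 = -37955*74096 = -2812313680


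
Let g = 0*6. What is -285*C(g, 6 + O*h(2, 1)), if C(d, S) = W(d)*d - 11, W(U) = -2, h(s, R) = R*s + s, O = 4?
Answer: 3135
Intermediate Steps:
h(s, R) = s + R*s
g = 0
C(d, S) = -11 - 2*d (C(d, S) = -2*d - 11 = -11 - 2*d)
-285*C(g, 6 + O*h(2, 1)) = -285*(-11 - 2*0) = -285*(-11 + 0) = -285*(-11) = 3135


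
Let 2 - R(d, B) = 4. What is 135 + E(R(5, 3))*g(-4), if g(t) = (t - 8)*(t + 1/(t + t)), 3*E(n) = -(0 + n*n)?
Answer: 69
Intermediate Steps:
R(d, B) = -2 (R(d, B) = 2 - 1*4 = 2 - 4 = -2)
E(n) = -n²/3 (E(n) = (-(0 + n*n))/3 = (-(0 + n²))/3 = (-n²)/3 = -n²/3)
g(t) = (-8 + t)*(t + 1/(2*t))
135 + E(R(5, 3))*g(-4) = 135 + (-⅓*(-2)²)*(½ + (-4)² - 8*(-4) - 4/(-4)) = 135 + (-⅓*4)*(½ + 16 + 32 - 4*(-¼)) = 135 - 4*(½ + 16 + 32 + 1)/3 = 135 - 4/3*99/2 = 135 - 66 = 69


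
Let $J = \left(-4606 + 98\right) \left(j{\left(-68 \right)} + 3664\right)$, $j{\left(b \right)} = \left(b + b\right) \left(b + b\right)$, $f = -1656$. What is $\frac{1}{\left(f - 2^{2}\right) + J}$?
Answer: $- \frac{1}{99898940} \approx -1.001 \cdot 10^{-8}$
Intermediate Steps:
$j{\left(b \right)} = 4 b^{2}$ ($j{\left(b \right)} = 2 b 2 b = 4 b^{2}$)
$J = -99897280$ ($J = \left(-4606 + 98\right) \left(4 \left(-68\right)^{2} + 3664\right) = - 4508 \left(4 \cdot 4624 + 3664\right) = - 4508 \left(18496 + 3664\right) = \left(-4508\right) 22160 = -99897280$)
$\frac{1}{\left(f - 2^{2}\right) + J} = \frac{1}{\left(-1656 - 2^{2}\right) - 99897280} = \frac{1}{\left(-1656 - 4\right) - 99897280} = \frac{1}{-1660 - 99897280} = \frac{1}{-99898940} = - \frac{1}{99898940}$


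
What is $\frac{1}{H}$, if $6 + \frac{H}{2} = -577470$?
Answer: $- \frac{1}{1154952} \approx -8.6584 \cdot 10^{-7}$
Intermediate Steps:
$H = -1154952$ ($H = -12 + 2 \left(-577470\right) = -12 - 1154940 = -1154952$)
$\frac{1}{H} = \frac{1}{-1154952} = - \frac{1}{1154952}$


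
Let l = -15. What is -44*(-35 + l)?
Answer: 2200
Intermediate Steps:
-44*(-35 + l) = -44*(-35 - 15) = -44*(-50) = 2200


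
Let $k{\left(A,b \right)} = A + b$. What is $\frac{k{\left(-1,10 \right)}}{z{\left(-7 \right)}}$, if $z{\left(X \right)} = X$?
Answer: $- \frac{9}{7} \approx -1.2857$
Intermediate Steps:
$\frac{k{\left(-1,10 \right)}}{z{\left(-7 \right)}} = \frac{-1 + 10}{-7} = 9 \left(- \frac{1}{7}\right) = - \frac{9}{7}$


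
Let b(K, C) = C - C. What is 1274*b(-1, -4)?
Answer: 0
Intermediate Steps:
b(K, C) = 0
1274*b(-1, -4) = 1274*0 = 0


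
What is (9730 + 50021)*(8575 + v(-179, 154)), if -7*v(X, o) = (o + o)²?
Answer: -297380727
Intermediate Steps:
v(X, o) = -4*o²/7 (v(X, o) = -(o + o)²/7 = -4*o²/7)
(9730 + 50021)*(8575 + v(-179, 154)) = (9730 + 50021)*(8575 - 4/7*154²) = 59751*(8575 - 4/7*23716) = 59751*(8575 - 13552) = 59751*(-4977) = -297380727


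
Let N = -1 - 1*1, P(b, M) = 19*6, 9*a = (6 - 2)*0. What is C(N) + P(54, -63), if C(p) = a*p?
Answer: 114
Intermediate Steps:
a = 0 (a = ((6 - 2)*0)/9 = (4*0)/9 = (⅑)*0 = 0)
P(b, M) = 114
N = -2 (N = -1 - 1 = -2)
C(p) = 0 (C(p) = 0*p = 0)
C(N) + P(54, -63) = 0 + 114 = 114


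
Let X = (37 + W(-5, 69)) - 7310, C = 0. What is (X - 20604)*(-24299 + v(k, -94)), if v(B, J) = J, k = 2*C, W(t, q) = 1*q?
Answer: 678320544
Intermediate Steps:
W(t, q) = q
k = 0 (k = 2*0 = 0)
X = -7204 (X = (37 + 69) - 7310 = 106 - 7310 = -7204)
(X - 20604)*(-24299 + v(k, -94)) = (-7204 - 20604)*(-24299 - 94) = -27808*(-24393) = 678320544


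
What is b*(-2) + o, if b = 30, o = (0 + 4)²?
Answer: -44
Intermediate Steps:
o = 16 (o = 4² = 16)
b*(-2) + o = 30*(-2) + 16 = -60 + 16 = -44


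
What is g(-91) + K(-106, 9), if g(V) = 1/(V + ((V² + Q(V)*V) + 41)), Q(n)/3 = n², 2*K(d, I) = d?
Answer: -119381547/2252482 ≈ -53.000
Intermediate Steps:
K(d, I) = d/2
Q(n) = 3*n²
g(V) = 1/(41 + V + V² + 3*V³) (g(V) = 1/(V + ((V² + (3*V²)*V) + 41)) = 1/(V + ((V² + 3*V³) + 41)) = 1/(V + (41 + V² + 3*V³)) = 1/(41 + V + V² + 3*V³))
g(-91) + K(-106, 9) = 1/(41 - 91 + (-91)² + 3*(-91)³) + (½)*(-106) = 1/(41 - 91 + 8281 + 3*(-753571)) - 53 = 1/(41 - 91 + 8281 - 2260713) - 53 = 1/(-2252482) - 53 = -1/2252482 - 53 = -119381547/2252482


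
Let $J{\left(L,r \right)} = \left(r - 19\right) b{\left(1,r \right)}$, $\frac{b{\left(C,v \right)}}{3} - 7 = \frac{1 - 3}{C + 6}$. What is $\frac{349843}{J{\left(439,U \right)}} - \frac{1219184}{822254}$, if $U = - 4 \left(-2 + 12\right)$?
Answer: $- \frac{1011880517275}{3420165513} \approx -295.86$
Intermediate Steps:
$U = -40$ ($U = \left(-4\right) 10 = -40$)
$b{\left(C,v \right)} = 21 - \frac{6}{6 + C}$ ($b{\left(C,v \right)} = 21 + 3 \frac{1 - 3}{C + 6} = 21 + 3 \left(- \frac{2}{6 + C}\right) = 21 - \frac{6}{6 + C}$)
$J{\left(L,r \right)} = - \frac{2679}{7} + \frac{141 r}{7}$ ($J{\left(L,r \right)} = \left(r - 19\right) \frac{3 \left(40 + 7 \cdot 1\right)}{6 + 1} = \left(-19 + r\right) \frac{3 \left(40 + 7\right)}{7} = \left(-19 + r\right) 3 \cdot \frac{1}{7} \cdot 47 = \left(-19 + r\right) \frac{141}{7} = - \frac{2679}{7} + \frac{141 r}{7}$)
$\frac{349843}{J{\left(439,U \right)}} - \frac{1219184}{822254} = \frac{349843}{- \frac{2679}{7} + \frac{141}{7} \left(-40\right)} - \frac{1219184}{822254} = \frac{349843}{- \frac{2679}{7} - \frac{5640}{7}} - \frac{609592}{411127} = \frac{349843}{- \frac{8319}{7}} - \frac{609592}{411127} = 349843 \left(- \frac{7}{8319}\right) - \frac{609592}{411127} = - \frac{2448901}{8319} - \frac{609592}{411127} = - \frac{1011880517275}{3420165513}$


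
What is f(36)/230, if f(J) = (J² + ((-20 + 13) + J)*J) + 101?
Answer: 2441/230 ≈ 10.613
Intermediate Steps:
f(J) = 101 + J² + J*(-7 + J) (f(J) = (J² + (-7 + J)*J) + 101 = (J² + J*(-7 + J)) + 101 = 101 + J² + J*(-7 + J))
f(36)/230 = (101 - 7*36 + 2*36²)/230 = (101 - 252 + 2*1296)*(1/230) = (101 - 252 + 2592)*(1/230) = 2441*(1/230) = 2441/230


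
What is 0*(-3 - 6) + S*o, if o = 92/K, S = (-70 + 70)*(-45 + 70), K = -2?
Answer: 0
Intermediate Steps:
S = 0 (S = 0*25 = 0)
o = -46 (o = 92/(-2) = 92*(-1/2) = -46)
0*(-3 - 6) + S*o = 0*(-3 - 6) + 0*(-46) = 0*(-9) + 0 = 0 + 0 = 0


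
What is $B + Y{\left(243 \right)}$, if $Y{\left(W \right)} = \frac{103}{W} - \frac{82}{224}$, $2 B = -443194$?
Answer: $- \frac{6030982379}{27216} \approx -2.216 \cdot 10^{5}$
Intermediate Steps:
$B = -221597$ ($B = \frac{1}{2} \left(-443194\right) = -221597$)
$Y{\left(W \right)} = - \frac{41}{112} + \frac{103}{W}$ ($Y{\left(W \right)} = \frac{103}{W} - \frac{41}{112} = - \frac{41}{112} + \frac{103}{W}$)
$B + Y{\left(243 \right)} = -221597 - \left(\frac{41}{112} - \frac{103}{243}\right) = -221597 + \left(- \frac{41}{112} + 103 \cdot \frac{1}{243}\right) = -221597 + \left(- \frac{41}{112} + \frac{103}{243}\right) = -221597 + \frac{1573}{27216} = - \frac{6030982379}{27216}$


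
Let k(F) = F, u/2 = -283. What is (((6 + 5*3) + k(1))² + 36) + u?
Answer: -46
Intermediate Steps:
u = -566 (u = 2*(-283) = -566)
(((6 + 5*3) + k(1))² + 36) + u = (((6 + 5*3) + 1)² + 36) - 566 = (((6 + 15) + 1)² + 36) - 566 = ((21 + 1)² + 36) - 566 = (22² + 36) - 566 = (484 + 36) - 566 = 520 - 566 = -46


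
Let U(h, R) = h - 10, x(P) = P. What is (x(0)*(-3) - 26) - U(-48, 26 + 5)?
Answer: 32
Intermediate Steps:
U(h, R) = -10 + h
(x(0)*(-3) - 26) - U(-48, 26 + 5) = (0*(-3) - 26) - (-10 - 48) = (0 - 26) - 1*(-58) = -26 + 58 = 32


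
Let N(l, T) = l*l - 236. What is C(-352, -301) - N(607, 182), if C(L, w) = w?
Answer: -368514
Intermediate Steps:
N(l, T) = -236 + l**2 (N(l, T) = l**2 - 236 = -236 + l**2)
C(-352, -301) - N(607, 182) = -301 - (-236 + 607**2) = -301 - (-236 + 368449) = -301 - 1*368213 = -301 - 368213 = -368514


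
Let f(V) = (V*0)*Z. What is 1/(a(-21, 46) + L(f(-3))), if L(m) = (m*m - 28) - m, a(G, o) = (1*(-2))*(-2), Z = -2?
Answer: -1/24 ≈ -0.041667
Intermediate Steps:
a(G, o) = 4 (a(G, o) = -2*(-2) = 4)
f(V) = 0 (f(V) = (V*0)*(-2) = 0*(-2) = 0)
L(m) = -28 + m² - m (L(m) = (m² - 28) - m = (-28 + m²) - m = -28 + m² - m)
1/(a(-21, 46) + L(f(-3))) = 1/(4 + (-28 + 0² - 1*0)) = 1/(4 + (-28 + 0 + 0)) = 1/(4 - 28) = 1/(-24) = -1/24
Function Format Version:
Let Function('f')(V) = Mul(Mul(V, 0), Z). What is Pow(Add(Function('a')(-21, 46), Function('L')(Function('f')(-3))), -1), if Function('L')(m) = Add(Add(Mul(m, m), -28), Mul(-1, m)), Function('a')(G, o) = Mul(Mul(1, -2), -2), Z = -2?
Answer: Rational(-1, 24) ≈ -0.041667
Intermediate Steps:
Function('a')(G, o) = 4 (Function('a')(G, o) = Mul(-2, -2) = 4)
Function('f')(V) = 0 (Function('f')(V) = Mul(Mul(V, 0), -2) = Mul(0, -2) = 0)
Function('L')(m) = Add(-28, Pow(m, 2), Mul(-1, m)) (Function('L')(m) = Add(Add(Pow(m, 2), -28), Mul(-1, m)) = Add(Add(-28, Pow(m, 2)), Mul(-1, m)) = Add(-28, Pow(m, 2), Mul(-1, m)))
Pow(Add(Function('a')(-21, 46), Function('L')(Function('f')(-3))), -1) = Pow(Add(4, Add(-28, Pow(0, 2), Mul(-1, 0))), -1) = Pow(Add(4, Add(-28, 0, 0)), -1) = Pow(Add(4, -28), -1) = Pow(-24, -1) = Rational(-1, 24)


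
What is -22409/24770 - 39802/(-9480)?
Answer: 38672911/11740980 ≈ 3.2938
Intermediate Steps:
-22409/24770 - 39802/(-9480) = -22409*1/24770 - 39802*(-1/9480) = -22409/24770 + 19901/4740 = 38672911/11740980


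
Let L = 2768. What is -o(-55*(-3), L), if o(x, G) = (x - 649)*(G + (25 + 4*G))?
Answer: 6710660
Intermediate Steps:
o(x, G) = (-649 + x)*(25 + 5*G)
-o(-55*(-3), L) = -(-16225 - 3245*2768 + 25*(-55*(-3)) + 5*2768*(-55*(-3))) = -(-16225 - 8982160 + 25*165 + 5*2768*165) = -(-16225 - 8982160 + 4125 + 2283600) = -1*(-6710660) = 6710660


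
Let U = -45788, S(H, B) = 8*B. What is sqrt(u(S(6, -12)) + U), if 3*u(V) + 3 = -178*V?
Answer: I*sqrt(40093) ≈ 200.23*I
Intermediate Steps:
u(V) = -1 - 178*V/3 (u(V) = -1 + (-178*V)/3 = -1 - 178*V/3)
sqrt(u(S(6, -12)) + U) = sqrt((-1 - 1424*(-12)/3) - 45788) = sqrt((-1 - 178/3*(-96)) - 45788) = sqrt((-1 + 5696) - 45788) = sqrt(5695 - 45788) = sqrt(-40093) = I*sqrt(40093)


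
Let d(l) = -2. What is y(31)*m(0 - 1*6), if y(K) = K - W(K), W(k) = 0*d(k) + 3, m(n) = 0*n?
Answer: 0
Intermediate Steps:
m(n) = 0
W(k) = 3 (W(k) = 0*(-2) + 3 = 0 + 3 = 3)
y(K) = -3 + K (y(K) = K - 1*3 = K - 3 = -3 + K)
y(31)*m(0 - 1*6) = (-3 + 31)*0 = 28*0 = 0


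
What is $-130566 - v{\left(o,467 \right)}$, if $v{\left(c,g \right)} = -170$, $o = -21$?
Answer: $-130396$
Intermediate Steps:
$-130566 - v{\left(o,467 \right)} = -130566 - -170 = -130566 + 170 = -130396$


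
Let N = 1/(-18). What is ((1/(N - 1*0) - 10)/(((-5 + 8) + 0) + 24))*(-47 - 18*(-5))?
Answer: -1204/27 ≈ -44.593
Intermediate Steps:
N = -1/18 ≈ -0.055556
((1/(N - 1*0) - 10)/(((-5 + 8) + 0) + 24))*(-47 - 18*(-5)) = ((1/(-1/18 - 1*0) - 10)/(((-5 + 8) + 0) + 24))*(-47 - 18*(-5)) = ((1/(-1/18 + 0) - 10)/((3 + 0) + 24))*(-47 - 3*(-30)) = ((1/(-1/18) - 10)/(3 + 24))*(-47 + 90) = ((-18 - 10)/27)*43 = -28*1/27*43 = -28/27*43 = -1204/27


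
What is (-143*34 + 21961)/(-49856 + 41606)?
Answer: -17099/8250 ≈ -2.0726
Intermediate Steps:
(-143*34 + 21961)/(-49856 + 41606) = (-4862 + 21961)/(-8250) = 17099*(-1/8250) = -17099/8250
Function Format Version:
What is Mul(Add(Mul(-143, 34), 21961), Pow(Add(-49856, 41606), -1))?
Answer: Rational(-17099, 8250) ≈ -2.0726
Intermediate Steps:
Mul(Add(Mul(-143, 34), 21961), Pow(Add(-49856, 41606), -1)) = Mul(Add(-4862, 21961), Pow(-8250, -1)) = Mul(17099, Rational(-1, 8250)) = Rational(-17099, 8250)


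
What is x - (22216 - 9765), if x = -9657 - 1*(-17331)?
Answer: -4777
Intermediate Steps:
x = 7674 (x = -9657 + 17331 = 7674)
x - (22216 - 9765) = 7674 - (22216 - 9765) = 7674 - 1*12451 = 7674 - 12451 = -4777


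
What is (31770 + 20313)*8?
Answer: 416664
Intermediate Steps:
(31770 + 20313)*8 = 52083*8 = 416664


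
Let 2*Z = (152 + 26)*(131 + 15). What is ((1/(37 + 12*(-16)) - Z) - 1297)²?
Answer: 4906694591236/24025 ≈ 2.0423e+8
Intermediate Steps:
Z = 12994 (Z = ((152 + 26)*(131 + 15))/2 = (178*146)/2 = (½)*25988 = 12994)
((1/(37 + 12*(-16)) - Z) - 1297)² = ((1/(37 + 12*(-16)) - 1*12994) - 1297)² = ((1/(37 - 192) - 12994) - 1297)² = ((1/(-155) - 12994) - 1297)² = ((-1/155 - 12994) - 1297)² = (-2014071/155 - 1297)² = (-2215106/155)² = 4906694591236/24025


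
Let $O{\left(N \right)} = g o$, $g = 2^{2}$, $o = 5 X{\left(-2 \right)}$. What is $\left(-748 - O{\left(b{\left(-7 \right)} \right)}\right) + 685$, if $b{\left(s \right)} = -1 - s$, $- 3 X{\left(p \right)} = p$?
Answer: $- \frac{229}{3} \approx -76.333$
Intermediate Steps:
$X{\left(p \right)} = - \frac{p}{3}$
$o = \frac{10}{3}$ ($o = 5 \left(\left(- \frac{1}{3}\right) \left(-2\right)\right) = 5 \cdot \frac{2}{3} = \frac{10}{3} \approx 3.3333$)
$g = 4$
$O{\left(N \right)} = \frac{40}{3}$ ($O{\left(N \right)} = 4 \cdot \frac{10}{3} = \frac{40}{3}$)
$\left(-748 - O{\left(b{\left(-7 \right)} \right)}\right) + 685 = \left(-748 - \frac{40}{3}\right) + 685 = - \frac{2284}{3} + 685 = - \frac{229}{3}$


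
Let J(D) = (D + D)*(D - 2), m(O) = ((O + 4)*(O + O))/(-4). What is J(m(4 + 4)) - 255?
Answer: 4545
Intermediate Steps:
m(O) = -O*(4 + O)/2 (m(O) = ((4 + O)*(2*O))*(-¼) = (2*O*(4 + O))*(-¼) = -O*(4 + O)/2)
J(D) = 2*D*(-2 + D) (J(D) = (2*D)*(-2 + D) = 2*D*(-2 + D))
J(m(4 + 4)) - 255 = 2*(-(4 + 4)*(4 + (4 + 4))/2)*(-2 - (4 + 4)*(4 + (4 + 4))/2) - 255 = 2*(-½*8*(4 + 8))*(-2 - ½*8*(4 + 8)) - 255 = 2*(-½*8*12)*(-2 - ½*8*12) - 255 = 2*(-48)*(-2 - 48) - 255 = 2*(-48)*(-50) - 255 = 4800 - 255 = 4545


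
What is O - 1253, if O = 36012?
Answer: 34759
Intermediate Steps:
O - 1253 = 36012 - 1253 = 34759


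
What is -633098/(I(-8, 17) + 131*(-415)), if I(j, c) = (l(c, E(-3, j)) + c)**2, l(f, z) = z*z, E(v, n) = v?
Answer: 633098/53689 ≈ 11.792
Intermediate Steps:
l(f, z) = z**2
I(j, c) = (9 + c)**2 (I(j, c) = ((-3)**2 + c)**2 = (9 + c)**2)
-633098/(I(-8, 17) + 131*(-415)) = -633098/((9 + 17)**2 + 131*(-415)) = -633098/(26**2 - 54365) = -633098/(676 - 54365) = -633098/(-53689) = -633098*(-1/53689) = 633098/53689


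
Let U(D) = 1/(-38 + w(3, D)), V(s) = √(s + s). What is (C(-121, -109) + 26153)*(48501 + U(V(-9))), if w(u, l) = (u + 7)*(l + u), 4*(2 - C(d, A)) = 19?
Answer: 295516966983/233 - 1569015*I*√2/3728 ≈ 1.2683e+9 - 595.2*I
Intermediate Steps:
C(d, A) = -11/4 (C(d, A) = 2 - ¼*19 = 2 - 19/4 = -11/4)
w(u, l) = (7 + u)*(l + u)
V(s) = √2*√s (V(s) = √(2*s) = √2*√s)
U(D) = 1/(-8 + 10*D) (U(D) = 1/(-38 + (3² + 7*D + 7*3 + D*3)) = 1/(-38 + (9 + 7*D + 21 + 3*D)) = 1/(-38 + (30 + 10*D)) = 1/(-8 + 10*D))
(C(-121, -109) + 26153)*(48501 + U(V(-9))) = (-11/4 + 26153)*(48501 + 1/(2*(-4 + 5*(√2*√(-9))))) = 104601*(48501 + 1/(2*(-4 + 5*(√2*(3*I)))))/4 = 104601*(48501 + 1/(2*(-4 + 5*(3*I*√2))))/4 = 104601*(48501 + 1/(2*(-4 + 15*I*√2)))/4 = 5073253101/4 + 104601/(8*(-4 + 15*I*√2))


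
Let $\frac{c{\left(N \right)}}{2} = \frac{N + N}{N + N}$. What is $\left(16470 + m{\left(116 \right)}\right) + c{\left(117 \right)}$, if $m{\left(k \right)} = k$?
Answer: $16588$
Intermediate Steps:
$c{\left(N \right)} = 2$ ($c{\left(N \right)} = 2 \frac{N + N}{N + N} = 2 \frac{2 N}{2 N} = 2 \cdot 2 N \frac{1}{2 N} = 2 \cdot 1 = 2$)
$\left(16470 + m{\left(116 \right)}\right) + c{\left(117 \right)} = \left(16470 + 116\right) + 2 = 16586 + 2 = 16588$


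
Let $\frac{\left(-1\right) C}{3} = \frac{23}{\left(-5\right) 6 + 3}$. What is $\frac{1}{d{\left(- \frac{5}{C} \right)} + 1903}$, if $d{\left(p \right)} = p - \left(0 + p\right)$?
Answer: $\frac{1}{1903} \approx 0.00052549$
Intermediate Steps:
$C = \frac{23}{9}$ ($C = - 3 \frac{23}{\left(-5\right) 6 + 3} = - 3 \frac{23}{-30 + 3} = - 3 \frac{23}{-27} = - 3 \cdot 23 \left(- \frac{1}{27}\right) = \left(-3\right) \left(- \frac{23}{27}\right) = \frac{23}{9} \approx 2.5556$)
$d{\left(p \right)} = 0$ ($d{\left(p \right)} = p - p = 0$)
$\frac{1}{d{\left(- \frac{5}{C} \right)} + 1903} = \frac{1}{0 + 1903} = \frac{1}{1903}$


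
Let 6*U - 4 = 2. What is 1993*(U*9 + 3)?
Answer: 23916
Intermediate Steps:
U = 1 (U = ⅔ + (⅙)*2 = ⅔ + ⅓ = 1)
1993*(U*9 + 3) = 1993*(1*9 + 3) = 1993*(9 + 3) = 1993*12 = 23916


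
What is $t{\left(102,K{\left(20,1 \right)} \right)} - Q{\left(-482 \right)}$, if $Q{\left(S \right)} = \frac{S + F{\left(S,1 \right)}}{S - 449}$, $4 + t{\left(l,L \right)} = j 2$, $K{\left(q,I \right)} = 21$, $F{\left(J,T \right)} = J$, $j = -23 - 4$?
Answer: $- \frac{54962}{931} \approx -59.035$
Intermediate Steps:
$j = -27$ ($j = -23 - 4 = -27$)
$t{\left(l,L \right)} = -58$ ($t{\left(l,L \right)} = -4 - 54 = -58$)
$Q{\left(S \right)} = \frac{2 S}{-449 + S}$ ($Q{\left(S \right)} = \frac{S + S}{S - 449} = \frac{2 S}{-449 + S}$)
$t{\left(102,K{\left(20,1 \right)} \right)} - Q{\left(-482 \right)} = -58 - 2 \left(-482\right) \frac{1}{-449 - 482} = -58 - 2 \left(-482\right) \frac{1}{-931} = -58 - 2 \left(-482\right) \left(- \frac{1}{931}\right) = -58 - \frac{964}{931} = - \frac{54962}{931}$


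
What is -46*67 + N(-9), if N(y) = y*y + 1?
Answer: -3000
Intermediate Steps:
N(y) = 1 + y**2 (N(y) = y**2 + 1 = 1 + y**2)
-46*67 + N(-9) = -46*67 + (1 + (-9)**2) = -3082 + (1 + 81) = -3082 + 82 = -3000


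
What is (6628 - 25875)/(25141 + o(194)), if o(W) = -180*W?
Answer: 19247/9779 ≈ 1.9682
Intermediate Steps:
(6628 - 25875)/(25141 + o(194)) = (6628 - 25875)/(25141 - 180*194) = -19247/(25141 - 34920) = -19247/(-9779) = -19247*(-1/9779) = 19247/9779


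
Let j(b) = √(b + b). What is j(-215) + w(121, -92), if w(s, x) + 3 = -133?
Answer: -136 + I*√430 ≈ -136.0 + 20.736*I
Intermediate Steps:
w(s, x) = -136 (w(s, x) = -3 - 133 = -136)
j(b) = √2*√b (j(b) = √(2*b) = √2*√b)
j(-215) + w(121, -92) = √2*√(-215) - 136 = √2*(I*√215) - 136 = I*√430 - 136 = -136 + I*√430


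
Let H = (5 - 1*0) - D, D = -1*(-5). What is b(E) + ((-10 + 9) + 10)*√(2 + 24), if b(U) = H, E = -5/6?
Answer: 9*√26 ≈ 45.891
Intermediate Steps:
E = -⅚ (E = -5*⅙ = -⅚ ≈ -0.83333)
D = 5
H = 0 (H = (5 - 1*0) - 1*5 = (5 + 0) - 5 = 5 - 5 = 0)
b(U) = 0
b(E) + ((-10 + 9) + 10)*√(2 + 24) = 0 + ((-10 + 9) + 10)*√(2 + 24) = 0 + (-1 + 10)*√26 = 0 + 9*√26 = 9*√26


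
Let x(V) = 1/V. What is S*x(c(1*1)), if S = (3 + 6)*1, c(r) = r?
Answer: 9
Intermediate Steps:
x(V) = 1/V
S = 9 (S = 9*1 = 9)
S*x(c(1*1)) = 9/((1*1)) = 9/1 = 9*1 = 9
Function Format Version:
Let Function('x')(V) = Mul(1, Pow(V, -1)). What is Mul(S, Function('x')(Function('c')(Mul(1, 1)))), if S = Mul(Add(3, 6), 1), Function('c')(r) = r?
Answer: 9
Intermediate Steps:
Function('x')(V) = Pow(V, -1)
S = 9 (S = Mul(9, 1) = 9)
Mul(S, Function('x')(Function('c')(Mul(1, 1)))) = Mul(9, Pow(Mul(1, 1), -1)) = Mul(9, Pow(1, -1)) = Mul(9, 1) = 9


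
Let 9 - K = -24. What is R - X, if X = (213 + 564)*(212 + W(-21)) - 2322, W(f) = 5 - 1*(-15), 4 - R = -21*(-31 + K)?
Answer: -177896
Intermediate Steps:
K = 33 (K = 9 - 1*(-24) = 9 + 24 = 33)
R = 46 (R = 4 - (-21)*(-31 + 33) = 4 - (-21)*2 = 4 - 1*(-42) = 4 + 42 = 46)
W(f) = 20 (W(f) = 5 + 15 = 20)
X = 177942 (X = (213 + 564)*(212 + 20) - 2322 = 777*232 - 2322 = 180264 - 2322 = 177942)
R - X = 46 - 1*177942 = 46 - 177942 = -177896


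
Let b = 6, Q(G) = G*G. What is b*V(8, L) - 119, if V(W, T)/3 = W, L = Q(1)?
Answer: 25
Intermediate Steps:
Q(G) = G**2
L = 1 (L = 1**2 = 1)
V(W, T) = 3*W
b*V(8, L) - 119 = 6*(3*8) - 119 = 6*24 - 119 = 144 - 119 = 25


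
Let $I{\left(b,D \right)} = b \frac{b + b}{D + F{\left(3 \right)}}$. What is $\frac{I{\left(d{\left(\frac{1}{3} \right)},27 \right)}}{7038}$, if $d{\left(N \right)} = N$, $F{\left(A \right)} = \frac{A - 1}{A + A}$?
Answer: $\frac{1}{865674} \approx 1.1552 \cdot 10^{-6}$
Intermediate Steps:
$F{\left(A \right)} = \frac{-1 + A}{2 A}$
$I{\left(b,D \right)} = \frac{2 b^{2}}{\frac{1}{3} + D}$ ($I{\left(b,D \right)} = b \frac{b + b}{D + \frac{-1 + 3}{2 \cdot 3}} = b \frac{2 b}{D + \frac{1}{2} \cdot \frac{1}{3} \cdot 2} = b \frac{2 b}{D + \frac{1}{3}} = b \frac{2 b}{\frac{1}{3} + D} = \frac{2 b^{2}}{\frac{1}{3} + D}$)
$\frac{I{\left(d{\left(\frac{1}{3} \right)},27 \right)}}{7038} = \frac{6 \left(\frac{1}{3}\right)^{2} \frac{1}{1 + 3 \cdot 27}}{7038} = \frac{6}{9 \left(1 + 81\right)} \frac{1}{7038} = 6 \cdot \frac{1}{9} \cdot \frac{1}{82} \cdot \frac{1}{7038} = \frac{1}{123} \cdot \frac{1}{7038} = \frac{1}{865674}$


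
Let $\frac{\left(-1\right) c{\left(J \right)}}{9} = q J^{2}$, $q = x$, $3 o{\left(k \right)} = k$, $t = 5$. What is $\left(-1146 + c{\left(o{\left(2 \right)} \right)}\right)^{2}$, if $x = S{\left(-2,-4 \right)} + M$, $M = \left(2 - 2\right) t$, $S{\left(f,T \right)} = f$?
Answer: $1295044$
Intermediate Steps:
$o{\left(k \right)} = \frac{k}{3}$
$M = 0$ ($M = \left(2 - 2\right) 5 = 0 \cdot 5 = 0$)
$x = -2$ ($x = -2 + 0 = -2$)
$q = -2$
$c{\left(J \right)} = 18 J^{2}$ ($c{\left(J \right)} = - 9 \left(- 2 J^{2}\right) = 18 J^{2}$)
$\left(-1146 + c{\left(o{\left(2 \right)} \right)}\right)^{2} = \left(-1146 + 18 \left(\frac{1}{3} \cdot 2\right)^{2}\right)^{2} = \left(-1146 + 18 \left(\frac{2}{3}\right)^{2}\right)^{2} = \left(-1146 + 18 \cdot \frac{4}{9}\right)^{2} = \left(-1146 + 8\right)^{2} = \left(-1138\right)^{2} = 1295044$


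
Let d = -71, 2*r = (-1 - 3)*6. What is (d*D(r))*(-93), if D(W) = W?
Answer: -79236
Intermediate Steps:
r = -12 (r = ((-1 - 3)*6)/2 = (-4*6)/2 = (½)*(-24) = -12)
(d*D(r))*(-93) = -71*(-12)*(-93) = 852*(-93) = -79236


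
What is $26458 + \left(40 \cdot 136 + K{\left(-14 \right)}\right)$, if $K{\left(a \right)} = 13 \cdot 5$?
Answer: $31963$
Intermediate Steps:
$K{\left(a \right)} = 65$
$26458 + \left(40 \cdot 136 + K{\left(-14 \right)}\right) = 26458 + \left(40 \cdot 136 + 65\right) = 26458 + \left(5440 + 65\right) = 26458 + 5505 = 31963$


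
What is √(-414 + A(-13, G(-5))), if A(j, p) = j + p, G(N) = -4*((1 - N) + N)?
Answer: I*√431 ≈ 20.761*I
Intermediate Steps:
G(N) = -4 (G(N) = -4*1 = -4)
√(-414 + A(-13, G(-5))) = √(-414 + (-13 - 4)) = √(-414 - 17) = √(-431) = I*√431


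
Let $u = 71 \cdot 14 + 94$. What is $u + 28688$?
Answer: $29776$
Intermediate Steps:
$u = 1088$ ($u = 994 + 94 = 1088$)
$u + 28688 = 1088 + 28688 = 29776$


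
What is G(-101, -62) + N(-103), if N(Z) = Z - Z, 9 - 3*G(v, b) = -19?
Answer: 28/3 ≈ 9.3333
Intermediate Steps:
G(v, b) = 28/3 (G(v, b) = 3 - 1/3*(-19) = 3 + 19/3 = 28/3)
N(Z) = 0
G(-101, -62) + N(-103) = 28/3 + 0 = 28/3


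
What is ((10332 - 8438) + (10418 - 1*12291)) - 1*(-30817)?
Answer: 30838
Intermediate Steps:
((10332 - 8438) + (10418 - 1*12291)) - 1*(-30817) = (1894 + (10418 - 12291)) + 30817 = (1894 - 1873) + 30817 = 21 + 30817 = 30838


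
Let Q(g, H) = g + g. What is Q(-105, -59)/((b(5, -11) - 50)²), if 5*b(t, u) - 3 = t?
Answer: -2625/29282 ≈ -0.089646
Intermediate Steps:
b(t, u) = ⅗ + t/5
Q(g, H) = 2*g
Q(-105, -59)/((b(5, -11) - 50)²) = (2*(-105))/(((⅗ + (⅕)*5) - 50)²) = -210/((⅗ + 1) - 50)² = -210/(8/5 - 50)² = -210/((-242/5)²) = -210/58564/25 = -210*25/58564 = -2625/29282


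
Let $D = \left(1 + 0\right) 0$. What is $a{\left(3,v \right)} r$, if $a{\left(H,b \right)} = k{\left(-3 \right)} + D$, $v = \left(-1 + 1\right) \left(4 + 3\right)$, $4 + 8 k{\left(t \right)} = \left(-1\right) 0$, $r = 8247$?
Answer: $- \frac{8247}{2} \approx -4123.5$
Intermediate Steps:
$k{\left(t \right)} = - \frac{1}{2}$ ($k{\left(t \right)} = - \frac{1}{2} + \frac{\left(-1\right) 0}{8} = - \frac{1}{2} + \frac{1}{8} \cdot 0 = - \frac{1}{2} + 0 = - \frac{1}{2}$)
$v = 0$ ($v = 0 \cdot 7 = 0$)
$D = 0$ ($D = 1 \cdot 0 = 0$)
$a{\left(H,b \right)} = - \frac{1}{2}$ ($a{\left(H,b \right)} = - \frac{1}{2} + 0 = - \frac{1}{2}$)
$a{\left(3,v \right)} r = \left(- \frac{1}{2}\right) 8247 = - \frac{8247}{2}$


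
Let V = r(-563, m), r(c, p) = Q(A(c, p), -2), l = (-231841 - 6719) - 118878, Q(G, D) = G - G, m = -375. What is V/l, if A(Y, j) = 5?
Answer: 0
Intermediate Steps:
Q(G, D) = 0
l = -357438 (l = -238560 - 118878 = -357438)
r(c, p) = 0
V = 0
V/l = 0/(-357438) = 0*(-1/357438) = 0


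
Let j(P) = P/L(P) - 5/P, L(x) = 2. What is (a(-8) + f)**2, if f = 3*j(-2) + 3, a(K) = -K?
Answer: 961/4 ≈ 240.25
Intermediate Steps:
j(P) = P/2 - 5/P
f = 15/2 (f = 3*((1/2)*(-2) - 5/(-2)) + 3 = 3*(-1 - 5*(-1/2)) + 3 = 3*(-1 + 5/2) + 3 = 3*(3/2) + 3 = 9/2 + 3 = 15/2 ≈ 7.5000)
(a(-8) + f)**2 = (-1*(-8) + 15/2)**2 = (8 + 15/2)**2 = (31/2)**2 = 961/4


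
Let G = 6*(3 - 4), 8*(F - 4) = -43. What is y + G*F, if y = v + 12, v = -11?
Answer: 37/4 ≈ 9.2500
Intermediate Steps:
F = -11/8 (F = 4 + (1/8)*(-43) = 4 - 43/8 = -11/8 ≈ -1.3750)
G = -6 (G = 6*(-1) = -6)
y = 1 (y = -11 + 12 = 1)
y + G*F = 1 - 6*(-11/8) = 1 + 33/4 = 37/4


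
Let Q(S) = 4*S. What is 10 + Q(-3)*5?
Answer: -50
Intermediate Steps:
10 + Q(-3)*5 = 10 + (4*(-3))*5 = 10 - 12*5 = 10 - 60 = -50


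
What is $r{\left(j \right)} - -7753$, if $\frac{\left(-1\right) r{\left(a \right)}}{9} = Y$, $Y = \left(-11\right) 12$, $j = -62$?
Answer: $8941$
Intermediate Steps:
$Y = -132$
$r{\left(a \right)} = 1188$ ($r{\left(a \right)} = \left(-9\right) \left(-132\right) = 1188$)
$r{\left(j \right)} - -7753 = 1188 - -7753 = 1188 + 7753 = 8941$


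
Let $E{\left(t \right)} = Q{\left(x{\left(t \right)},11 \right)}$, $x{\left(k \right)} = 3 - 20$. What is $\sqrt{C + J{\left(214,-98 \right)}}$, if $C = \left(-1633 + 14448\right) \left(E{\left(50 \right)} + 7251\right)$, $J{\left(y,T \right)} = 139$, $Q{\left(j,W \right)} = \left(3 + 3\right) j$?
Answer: $\sqrt{91614574} \approx 9571.5$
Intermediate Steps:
$x{\left(k \right)} = -17$ ($x{\left(k \right)} = 3 - 20 = -17$)
$Q{\left(j,W \right)} = 6 j$
$E{\left(t \right)} = -102$ ($E{\left(t \right)} = 6 \left(-17\right) = -102$)
$C = 91614435$ ($C = \left(-1633 + 14448\right) \left(-102 + 7251\right) = 12815 \cdot 7149 = 91614435$)
$\sqrt{C + J{\left(214,-98 \right)}} = \sqrt{91614435 + 139} = \sqrt{91614574}$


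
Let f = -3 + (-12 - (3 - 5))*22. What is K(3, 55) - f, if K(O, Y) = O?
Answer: 226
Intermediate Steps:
f = -223 (f = -3 + (-12 - 1*(-2))*22 = -3 + (-12 + 2)*22 = -3 - 10*22 = -3 - 220 = -223)
K(3, 55) - f = 3 - 1*(-223) = 3 + 223 = 226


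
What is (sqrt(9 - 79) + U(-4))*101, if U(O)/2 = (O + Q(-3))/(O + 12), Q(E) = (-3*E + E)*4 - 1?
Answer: 1919/4 + 101*I*sqrt(70) ≈ 479.75 + 845.03*I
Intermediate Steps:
Q(E) = -1 - 8*E (Q(E) = -2*E*4 - 1 = -8*E - 1 = -1 - 8*E)
U(O) = 2*(23 + O)/(12 + O) (U(O) = 2*((O + (-1 - 8*(-3)))/(O + 12)) = 2*((O + (-1 + 24))/(12 + O)) = 2*((O + 23)/(12 + O)) = 2*((23 + O)/(12 + O)) = 2*(23 + O)/(12 + O))
(sqrt(9 - 79) + U(-4))*101 = (sqrt(9 - 79) + 2*(23 - 4)/(12 - 4))*101 = (sqrt(-70) + 2*19/8)*101 = (I*sqrt(70) + 2*(1/8)*19)*101 = (I*sqrt(70) + 19/4)*101 = (19/4 + I*sqrt(70))*101 = 1919/4 + 101*I*sqrt(70)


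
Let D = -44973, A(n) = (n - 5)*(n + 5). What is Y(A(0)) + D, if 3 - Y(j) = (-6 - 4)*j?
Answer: -45220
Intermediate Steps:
A(n) = (-5 + n)*(5 + n)
Y(j) = 3 + 10*j (Y(j) = 3 - (-6 - 4)*j = 3 - (-10)*j = 3 + 10*j)
Y(A(0)) + D = (3 + 10*(-25 + 0²)) - 44973 = (3 + 10*(-25 + 0)) - 44973 = (3 + 10*(-25)) - 44973 = (3 - 250) - 44973 = -247 - 44973 = -45220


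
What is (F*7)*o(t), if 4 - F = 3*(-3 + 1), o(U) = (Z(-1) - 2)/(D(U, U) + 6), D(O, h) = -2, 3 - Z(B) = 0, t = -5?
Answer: 35/2 ≈ 17.500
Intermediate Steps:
Z(B) = 3 (Z(B) = 3 - 1*0 = 3 + 0 = 3)
o(U) = 1/4 (o(U) = (3 - 2)/(-2 + 6) = 1/4)
F = 10 (F = 4 - 3*(-3 + 1) = 4 - 3*(-2) = 4 - 1*(-6) = 4 + 6 = 10)
(F*7)*o(t) = (10*7)*(1/4) = 70*(1/4) = 35/2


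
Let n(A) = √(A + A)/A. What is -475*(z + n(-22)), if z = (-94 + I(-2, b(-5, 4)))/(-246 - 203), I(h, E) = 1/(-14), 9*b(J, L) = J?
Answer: -625575/6286 + 475*I*√11/11 ≈ -99.519 + 143.22*I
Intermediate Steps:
b(J, L) = J/9
I(h, E) = -1/14
n(A) = √2/√A (n(A) = √(2*A)/A = (√2*√A)/A = √2/√A)
z = 1317/6286 (z = (-94 - 1/14)/(-246 - 203) = -1317/14/(-449) = -1317/14*(-1/449) = 1317/6286 ≈ 0.20951)
-475*(z + n(-22)) = -475*(1317/6286 + √2/√(-22)) = -475*(1317/6286 + √2*(-I*√22/22)) = -475*(1317/6286 - I*√11/11) = -625575/6286 + 475*I*√11/11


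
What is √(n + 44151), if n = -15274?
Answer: √28877 ≈ 169.93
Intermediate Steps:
√(n + 44151) = √(-15274 + 44151) = √28877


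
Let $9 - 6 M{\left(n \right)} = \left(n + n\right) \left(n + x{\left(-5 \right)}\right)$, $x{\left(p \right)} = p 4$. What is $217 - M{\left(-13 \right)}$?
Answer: $\frac{717}{2} \approx 358.5$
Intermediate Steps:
$x{\left(p \right)} = 4 p$
$M{\left(n \right)} = \frac{3}{2} - \frac{n \left(-20 + n\right)}{3}$ ($M{\left(n \right)} = \frac{3}{2} - \frac{\left(n + n\right) \left(n + 4 \left(-5\right)\right)}{6} = \frac{3}{2} - \frac{2 n \left(n - 20\right)}{6} = \frac{3}{2} - \frac{2 n \left(-20 + n\right)}{6} = \frac{3}{2} - \frac{n \left(-20 + n\right)}{3}$)
$217 - M{\left(-13 \right)} = 217 - \left(\frac{3}{2} - \frac{\left(-13\right)^{2}}{3} + \frac{20}{3} \left(-13\right)\right) = 217 - \left(\frac{3}{2} - \frac{169}{3} - \frac{260}{3}\right) = 217 - - \frac{283}{2} = 217 + \frac{283}{2} = \frac{717}{2}$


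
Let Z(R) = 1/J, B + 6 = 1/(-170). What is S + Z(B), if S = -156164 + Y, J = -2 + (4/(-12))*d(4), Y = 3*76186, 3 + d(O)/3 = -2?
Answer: 217183/3 ≈ 72394.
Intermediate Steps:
d(O) = -15 (d(O) = -9 + 3*(-2) = -9 - 6 = -15)
Y = 228558
J = 3 (J = -2 + (4/(-12))*(-15) = -2 + (4*(-1/12))*(-15) = -2 - ⅓*(-15) = -2 + 5 = 3)
B = -1021/170 (B = -6 + 1/(-170) = -6 - 1/170 = -1021/170 ≈ -6.0059)
Z(R) = ⅓ (Z(R) = 1/3 = ⅓)
S = 72394 (S = -156164 + 228558 = 72394)
S + Z(B) = 72394 + ⅓ = 217183/3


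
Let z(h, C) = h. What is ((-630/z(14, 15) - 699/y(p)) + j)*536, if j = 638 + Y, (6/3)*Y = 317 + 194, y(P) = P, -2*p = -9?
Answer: 1114612/3 ≈ 3.7154e+5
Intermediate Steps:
p = 9/2 (p = -½*(-9) = 9/2 ≈ 4.5000)
Y = 511/2 (Y = (317 + 194)/2 = (½)*511 = 511/2 ≈ 255.50)
j = 1787/2 (j = 638 + 511/2 = 1787/2 ≈ 893.50)
((-630/z(14, 15) - 699/y(p)) + j)*536 = ((-630/14 - 699/9/2) + 1787/2)*536 = ((-630*1/14 - 699*2/9) + 1787/2)*536 = ((-45 - 466/3) + 1787/2)*536 = (-601/3 + 1787/2)*536 = (4159/6)*536 = 1114612/3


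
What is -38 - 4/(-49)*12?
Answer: -1814/49 ≈ -37.020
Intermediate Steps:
-38 - 4/(-49)*12 = -38 - 4*(-1/49)*12 = -38 + (4/49)*12 = -38 + 48/49 = -1814/49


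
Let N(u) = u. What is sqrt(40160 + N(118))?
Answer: 7*sqrt(822) ≈ 200.69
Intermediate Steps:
sqrt(40160 + N(118)) = sqrt(40160 + 118) = sqrt(40278) = 7*sqrt(822)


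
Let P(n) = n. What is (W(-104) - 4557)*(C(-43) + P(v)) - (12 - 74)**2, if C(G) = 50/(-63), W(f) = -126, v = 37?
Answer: -520195/3 ≈ -1.7340e+5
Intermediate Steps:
C(G) = -50/63 (C(G) = 50*(-1/63) = -50/63)
(W(-104) - 4557)*(C(-43) + P(v)) - (12 - 74)**2 = (-126 - 4557)*(-50/63 + 37) - (12 - 74)**2 = -4683*2281/63 - 1*(-62)**2 = -508663/3 - 1*3844 = -508663/3 - 3844 = -520195/3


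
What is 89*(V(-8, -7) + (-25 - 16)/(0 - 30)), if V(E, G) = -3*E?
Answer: 67729/30 ≈ 2257.6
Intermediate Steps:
89*(V(-8, -7) + (-25 - 16)/(0 - 30)) = 89*(-3*(-8) + (-25 - 16)/(0 - 30)) = 89*(24 - 41/(-30)) = 89*(24 - 41*(-1/30)) = 89*(24 + 41/30) = 89*(761/30) = 67729/30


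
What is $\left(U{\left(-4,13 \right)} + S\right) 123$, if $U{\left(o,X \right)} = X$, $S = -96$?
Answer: $-10209$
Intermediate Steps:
$\left(U{\left(-4,13 \right)} + S\right) 123 = \left(13 - 96\right) 123 = \left(-83\right) 123 = -10209$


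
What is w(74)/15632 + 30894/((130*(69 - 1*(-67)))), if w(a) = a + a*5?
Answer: 15337029/8636680 ≈ 1.7758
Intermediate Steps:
w(a) = 6*a (w(a) = a + 5*a = 6*a)
w(74)/15632 + 30894/((130*(69 - 1*(-67)))) = (6*74)/15632 + 30894/((130*(69 - 1*(-67)))) = 444*(1/15632) + 30894/((130*(69 + 67))) = 111/3908 + 30894/((130*136)) = 111/3908 + 30894/17680 = 111/3908 + 30894*(1/17680) = 111/3908 + 15447/8840 = 15337029/8636680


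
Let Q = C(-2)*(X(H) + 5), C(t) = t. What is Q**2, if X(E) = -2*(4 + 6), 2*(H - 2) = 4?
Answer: 900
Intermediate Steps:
H = 4 (H = 2 + (1/2)*4 = 2 + 2 = 4)
X(E) = -20 (X(E) = -2*10 = -20)
Q = 30 (Q = -2*(-20 + 5) = -2*(-15) = 30)
Q**2 = 30**2 = 900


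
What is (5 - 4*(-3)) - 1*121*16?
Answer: -1919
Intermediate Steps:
(5 - 4*(-3)) - 1*121*16 = (5 + 12) - 121*16 = 17 - 1936 = -1919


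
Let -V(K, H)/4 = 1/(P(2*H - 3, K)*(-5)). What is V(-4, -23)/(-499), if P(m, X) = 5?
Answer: -4/12475 ≈ -0.00032064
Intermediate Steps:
V(K, H) = 4/25 (V(K, H) = -4/(5*(-5)) = -4/(-25) = -4*(-1/25) = 4/25)
V(-4, -23)/(-499) = (4/25)/(-499) = (4/25)*(-1/499) = -4/12475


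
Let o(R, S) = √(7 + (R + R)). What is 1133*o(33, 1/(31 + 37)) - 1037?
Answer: -1037 + 1133*√73 ≈ 8643.4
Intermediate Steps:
o(R, S) = √(7 + 2*R)
1133*o(33, 1/(31 + 37)) - 1037 = 1133*√(7 + 2*33) - 1037 = 1133*√(7 + 66) - 1037 = 1133*√73 - 1037 = -1037 + 1133*√73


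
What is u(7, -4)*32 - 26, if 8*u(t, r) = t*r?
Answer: -138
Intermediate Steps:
u(t, r) = r*t/8 (u(t, r) = (t*r)/8 = (r*t)/8 = r*t/8)
u(7, -4)*32 - 26 = ((⅛)*(-4)*7)*32 - 26 = -7/2*32 - 26 = -112 - 26 = -138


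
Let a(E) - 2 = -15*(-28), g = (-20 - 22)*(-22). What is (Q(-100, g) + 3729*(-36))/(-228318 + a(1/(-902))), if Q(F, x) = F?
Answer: 16793/28487 ≈ 0.58950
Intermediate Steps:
g = 924 (g = -42*(-22) = 924)
a(E) = 422 (a(E) = 2 - 15*(-28) = 2 + 420 = 422)
(Q(-100, g) + 3729*(-36))/(-228318 + a(1/(-902))) = (-100 + 3729*(-36))/(-228318 + 422) = (-100 - 134244)/(-227896) = -134344*(-1/227896) = 16793/28487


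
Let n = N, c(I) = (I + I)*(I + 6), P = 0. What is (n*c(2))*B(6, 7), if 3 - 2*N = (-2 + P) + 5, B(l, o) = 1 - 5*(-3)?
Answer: 0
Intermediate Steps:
B(l, o) = 16 (B(l, o) = 1 + 15 = 16)
c(I) = 2*I*(6 + I) (c(I) = (2*I)*(6 + I) = 2*I*(6 + I))
N = 0 (N = 3/2 - ((-2 + 0) + 5)/2 = 3/2 - (-2 + 5)/2 = 3/2 - ½*3 = 3/2 - 3/2 = 0)
n = 0
(n*c(2))*B(6, 7) = (0*(2*2*(6 + 2)))*16 = (0*(2*2*8))*16 = (0*32)*16 = 0*16 = 0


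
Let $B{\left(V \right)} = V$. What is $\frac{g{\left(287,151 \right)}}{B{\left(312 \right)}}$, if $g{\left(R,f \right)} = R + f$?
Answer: $\frac{73}{52} \approx 1.4038$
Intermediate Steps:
$\frac{g{\left(287,151 \right)}}{B{\left(312 \right)}} = \frac{287 + 151}{312} = 438 \cdot \frac{1}{312} = \frac{73}{52}$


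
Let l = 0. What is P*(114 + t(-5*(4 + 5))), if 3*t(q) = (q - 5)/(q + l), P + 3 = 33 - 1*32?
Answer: -6176/27 ≈ -228.74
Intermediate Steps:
P = -2 (P = -3 + (33 - 1*32) = -3 + (33 - 32) = -3 + 1 = -2)
t(q) = (-5 + q)/(3*q) (t(q) = ((q - 5)/(q + 0))/3 = ((-5 + q)/q)/3 = (-5 + q)/(3*q))
P*(114 + t(-5*(4 + 5))) = -2*(114 + (-5 - 5*(4 + 5))/(3*((-5*(4 + 5))))) = -2*(114 + (-5 - 5*9)/(3*((-5*9)))) = -2*(114 + (⅓)*(-5 - 45)/(-45)) = -2*(114 + (⅓)*(-1/45)*(-50)) = -2*(114 + 10/27) = -2*3088/27 = -6176/27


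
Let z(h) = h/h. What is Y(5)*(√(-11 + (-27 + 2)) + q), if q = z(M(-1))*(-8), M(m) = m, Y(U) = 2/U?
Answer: -16/5 + 12*I/5 ≈ -3.2 + 2.4*I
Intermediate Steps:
z(h) = 1
q = -8 (q = 1*(-8) = -8)
Y(5)*(√(-11 + (-27 + 2)) + q) = (2/5)*(√(-11 + (-27 + 2)) - 8) = (2*(⅕))*(√(-11 - 25) - 8) = 2*(√(-36) - 8)/5 = 2*(6*I - 8)/5 = 2*(-8 + 6*I)/5 = -16/5 + 12*I/5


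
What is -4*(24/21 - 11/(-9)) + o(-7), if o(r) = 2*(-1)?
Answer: -722/63 ≈ -11.460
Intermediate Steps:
o(r) = -2
-4*(24/21 - 11/(-9)) + o(-7) = -4*(24/21 - 11/(-9)) - 2 = -4*(24*(1/21) - 11*(-1/9)) - 2 = -4*(8/7 + 11/9) - 2 = -4*149/63 - 2 = -596/63 - 2 = -722/63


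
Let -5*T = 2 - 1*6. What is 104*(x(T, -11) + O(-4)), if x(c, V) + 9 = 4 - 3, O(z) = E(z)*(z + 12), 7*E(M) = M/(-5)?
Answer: -25792/35 ≈ -736.91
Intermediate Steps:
E(M) = -M/35 (E(M) = (M/(-5))/7 = (M*(-⅕))/7 = (-M/5)/7 = -M/35)
T = ⅘ (T = -(2 - 1*6)/5 = -(2 - 6)/5 = -⅕*(-4) = ⅘ ≈ 0.80000)
O(z) = -z*(12 + z)/35 (O(z) = (-z/35)*(z + 12) = (-z/35)*(12 + z) = -z*(12 + z)/35)
x(c, V) = -8 (x(c, V) = -9 + (4 - 3) = -9 + 1 = -8)
104*(x(T, -11) + O(-4)) = 104*(-8 - 1/35*(-4)*(12 - 4)) = 104*(-8 - 1/35*(-4)*8) = 104*(-8 + 32/35) = 104*(-248/35) = -25792/35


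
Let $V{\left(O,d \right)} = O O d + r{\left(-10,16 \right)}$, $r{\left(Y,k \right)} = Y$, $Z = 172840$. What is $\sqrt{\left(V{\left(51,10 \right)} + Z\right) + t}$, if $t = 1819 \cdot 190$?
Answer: $5 \sqrt{21778} \approx 737.87$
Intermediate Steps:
$V{\left(O,d \right)} = -10 + d O^{2}$ ($V{\left(O,d \right)} = O O d - 10 = O^{2} d - 10 = d O^{2} - 10 = -10 + d O^{2}$)
$t = 345610$
$\sqrt{\left(V{\left(51,10 \right)} + Z\right) + t} = \sqrt{\left(\left(-10 + 10 \cdot 51^{2}\right) + 172840\right) + 345610} = \sqrt{\left(\left(-10 + 10 \cdot 2601\right) + 172840\right) + 345610} = \sqrt{\left(\left(-10 + 26010\right) + 172840\right) + 345610} = \sqrt{\left(26000 + 172840\right) + 345610} = \sqrt{198840 + 345610} = \sqrt{544450} = 5 \sqrt{21778}$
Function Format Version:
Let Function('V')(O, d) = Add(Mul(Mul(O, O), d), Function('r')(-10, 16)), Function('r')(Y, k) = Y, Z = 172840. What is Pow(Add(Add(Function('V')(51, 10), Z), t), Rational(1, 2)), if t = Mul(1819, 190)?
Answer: Mul(5, Pow(21778, Rational(1, 2))) ≈ 737.87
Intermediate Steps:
Function('V')(O, d) = Add(-10, Mul(d, Pow(O, 2))) (Function('V')(O, d) = Add(Mul(Mul(O, O), d), -10) = Add(Mul(Pow(O, 2), d), -10) = Add(Mul(d, Pow(O, 2)), -10) = Add(-10, Mul(d, Pow(O, 2))))
t = 345610
Pow(Add(Add(Function('V')(51, 10), Z), t), Rational(1, 2)) = Pow(Add(Add(Add(-10, Mul(10, Pow(51, 2))), 172840), 345610), Rational(1, 2)) = Pow(Add(Add(Add(-10, Mul(10, 2601)), 172840), 345610), Rational(1, 2)) = Pow(Add(Add(Add(-10, 26010), 172840), 345610), Rational(1, 2)) = Pow(Add(Add(26000, 172840), 345610), Rational(1, 2)) = Pow(Add(198840, 345610), Rational(1, 2)) = Pow(544450, Rational(1, 2)) = Mul(5, Pow(21778, Rational(1, 2)))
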